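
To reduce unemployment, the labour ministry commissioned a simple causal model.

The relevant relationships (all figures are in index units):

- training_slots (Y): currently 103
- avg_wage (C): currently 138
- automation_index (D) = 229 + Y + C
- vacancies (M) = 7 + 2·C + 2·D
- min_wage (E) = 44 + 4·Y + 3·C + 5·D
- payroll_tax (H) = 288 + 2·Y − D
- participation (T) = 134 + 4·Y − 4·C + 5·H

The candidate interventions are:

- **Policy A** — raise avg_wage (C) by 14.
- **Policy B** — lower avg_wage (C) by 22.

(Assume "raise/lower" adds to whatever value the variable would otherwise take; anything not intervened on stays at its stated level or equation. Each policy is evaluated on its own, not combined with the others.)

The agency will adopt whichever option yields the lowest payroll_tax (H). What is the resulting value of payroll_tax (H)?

10

Policy A (C + 14):
  Y = 103
  C = 138 + 14 = 152
  D = 229 + 103 + 152 = 484
  H = 288 + 2·103 − 484 = 10
Policy B (C − 22):
  Y = 103
  C = 138 − 22 = 116
  D = 229 + 103 + 116 = 448
  H = 288 + 2·103 − 448 = 46
Comparing — Policy A: H=10, Policy B: H=46. Lowest is 10 (Policy A).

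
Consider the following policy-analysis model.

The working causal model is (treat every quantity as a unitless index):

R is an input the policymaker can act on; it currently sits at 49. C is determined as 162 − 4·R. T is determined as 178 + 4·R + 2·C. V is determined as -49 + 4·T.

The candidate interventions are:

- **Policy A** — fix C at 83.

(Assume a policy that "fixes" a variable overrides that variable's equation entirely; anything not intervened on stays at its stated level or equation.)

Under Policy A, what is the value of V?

Policy A (C := 83):
  R = 49
  C = 83
  T = 178 + 4·49 + 2·83 = 540
  V = -49 + 4·540 = 2111

2111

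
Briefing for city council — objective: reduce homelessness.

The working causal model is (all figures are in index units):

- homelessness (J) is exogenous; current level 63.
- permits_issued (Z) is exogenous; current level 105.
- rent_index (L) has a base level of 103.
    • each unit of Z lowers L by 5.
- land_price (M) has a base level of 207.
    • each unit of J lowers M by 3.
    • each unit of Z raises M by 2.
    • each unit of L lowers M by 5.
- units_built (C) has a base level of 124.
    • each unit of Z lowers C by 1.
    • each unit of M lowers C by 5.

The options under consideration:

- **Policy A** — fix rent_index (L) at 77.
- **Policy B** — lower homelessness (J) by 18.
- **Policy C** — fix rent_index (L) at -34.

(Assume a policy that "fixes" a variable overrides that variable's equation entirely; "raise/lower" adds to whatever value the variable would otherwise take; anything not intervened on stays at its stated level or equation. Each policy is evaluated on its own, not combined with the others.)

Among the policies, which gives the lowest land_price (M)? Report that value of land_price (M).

-157

Policy A (L := 77):
  J = 63
  Z = 105
  L = 77
  M = 207 − 3·63 + 2·105 − 5·77 = -157
Policy B (J − 18):
  J = 63 − 18 = 45
  Z = 105
  L = 103 − 5·105 = -422
  M = 207 − 3·45 + 2·105 − 5·(-422) = 2392
Policy C (L := -34):
  J = 63
  Z = 105
  L = -34
  M = 207 − 3·63 + 2·105 − 5·(-34) = 398
Comparing — Policy A: M=-157, Policy B: M=2392, Policy C: M=398. Lowest is -157 (Policy A).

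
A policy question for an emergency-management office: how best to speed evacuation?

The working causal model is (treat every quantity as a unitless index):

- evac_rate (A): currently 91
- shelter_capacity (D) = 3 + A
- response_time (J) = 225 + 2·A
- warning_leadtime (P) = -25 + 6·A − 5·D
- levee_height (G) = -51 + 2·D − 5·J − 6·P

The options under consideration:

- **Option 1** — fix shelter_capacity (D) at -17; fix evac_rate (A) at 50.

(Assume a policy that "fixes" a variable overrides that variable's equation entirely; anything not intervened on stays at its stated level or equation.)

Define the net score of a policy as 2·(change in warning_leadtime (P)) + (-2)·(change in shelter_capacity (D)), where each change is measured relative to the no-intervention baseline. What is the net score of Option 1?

840

Baseline:
  A = 91
  D = 3 + 91 = 94
  P = -25 + 6·91 − 5·94 = 51
Option 1 (D := -17, A := 50):
  A = 50
  D = -17
  P = -25 + 6·50 − 5·(-17) = 360
ΔP = 360 − 51 = 309; ΔD = -17 − 94 = -111
Score = 2·309 + (-2)·(-111) = 840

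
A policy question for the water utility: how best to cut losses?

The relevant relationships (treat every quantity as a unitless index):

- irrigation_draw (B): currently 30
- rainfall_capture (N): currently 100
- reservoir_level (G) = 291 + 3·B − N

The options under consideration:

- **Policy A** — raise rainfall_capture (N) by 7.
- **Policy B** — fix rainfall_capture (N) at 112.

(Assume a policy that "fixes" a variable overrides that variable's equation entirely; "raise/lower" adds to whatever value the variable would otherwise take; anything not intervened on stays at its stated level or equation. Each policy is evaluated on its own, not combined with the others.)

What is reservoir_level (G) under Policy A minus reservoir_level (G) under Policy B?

5

Policy A (N + 7):
  B = 30
  N = 100 + 7 = 107
  G = 291 + 3·30 − 107 = 274
Policy B (N := 112):
  B = 30
  N = 112
  G = 291 + 3·30 − 112 = 269
G: 274 − 269 = 5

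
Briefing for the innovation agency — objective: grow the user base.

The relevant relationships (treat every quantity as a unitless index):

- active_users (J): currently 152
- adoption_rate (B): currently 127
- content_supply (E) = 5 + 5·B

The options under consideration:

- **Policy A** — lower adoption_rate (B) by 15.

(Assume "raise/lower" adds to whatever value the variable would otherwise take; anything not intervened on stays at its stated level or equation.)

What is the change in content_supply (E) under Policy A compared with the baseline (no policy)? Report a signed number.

Baseline:
  B = 127
  E = 5 + 5·127 = 640
Policy A (B − 15):
  B = 127 − 15 = 112
  E = 5 + 5·112 = 565
Change in E: 565 − 640 = -75

-75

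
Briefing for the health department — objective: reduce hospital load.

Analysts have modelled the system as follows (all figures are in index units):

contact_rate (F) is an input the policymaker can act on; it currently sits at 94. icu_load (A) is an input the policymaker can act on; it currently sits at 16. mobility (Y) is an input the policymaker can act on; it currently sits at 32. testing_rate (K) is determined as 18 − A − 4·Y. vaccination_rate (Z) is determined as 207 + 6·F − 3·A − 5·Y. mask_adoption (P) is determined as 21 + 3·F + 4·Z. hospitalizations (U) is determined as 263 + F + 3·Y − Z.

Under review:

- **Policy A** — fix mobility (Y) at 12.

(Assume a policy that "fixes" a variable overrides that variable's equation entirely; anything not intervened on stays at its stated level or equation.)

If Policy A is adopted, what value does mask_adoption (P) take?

Policy A (Y := 12):
  F = 94
  A = 16
  Y = 12
  Z = 207 + 6·94 − 3·16 − 5·12 = 663
  P = 21 + 3·94 + 4·663 = 2955

2955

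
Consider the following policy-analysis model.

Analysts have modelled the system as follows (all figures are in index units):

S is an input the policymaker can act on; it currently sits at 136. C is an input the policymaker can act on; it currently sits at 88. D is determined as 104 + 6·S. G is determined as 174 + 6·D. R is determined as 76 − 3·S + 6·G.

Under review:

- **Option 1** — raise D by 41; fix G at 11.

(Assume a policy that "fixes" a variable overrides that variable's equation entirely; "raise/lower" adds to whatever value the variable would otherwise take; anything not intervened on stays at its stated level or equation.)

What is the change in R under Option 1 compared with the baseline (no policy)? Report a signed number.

-34098

Baseline:
  S = 136
  D = 104 + 6·136 = 920
  G = 174 + 6·920 = 5694
  R = 76 − 3·136 + 6·5694 = 33832
Option 1 (D + 41, G := 11):
  S = 136
  D = 104 + 6·136 (+41 from intervention) = 961
  G = 11
  R = 76 − 3·136 + 6·11 = -266
Change in R: -266 − 33832 = -34098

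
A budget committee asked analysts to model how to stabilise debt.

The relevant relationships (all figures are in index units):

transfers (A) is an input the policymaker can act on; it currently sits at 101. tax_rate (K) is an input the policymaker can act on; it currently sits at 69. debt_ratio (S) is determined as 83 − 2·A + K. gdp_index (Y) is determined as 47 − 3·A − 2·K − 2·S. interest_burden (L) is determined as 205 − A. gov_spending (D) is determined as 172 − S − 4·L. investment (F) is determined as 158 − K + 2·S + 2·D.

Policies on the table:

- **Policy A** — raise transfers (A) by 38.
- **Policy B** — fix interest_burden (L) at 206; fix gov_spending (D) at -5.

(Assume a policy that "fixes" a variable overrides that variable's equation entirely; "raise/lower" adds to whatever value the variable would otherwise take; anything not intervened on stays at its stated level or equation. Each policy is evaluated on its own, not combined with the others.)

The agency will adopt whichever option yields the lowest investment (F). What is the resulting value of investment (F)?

Policy A (A + 38):
  A = 101 + 38 = 139
  K = 69
  S = 83 − 2·139 + 69 = -126
  L = 205 − 139 = 66
  D = 172 − (-126) − 4·66 = 34
  F = 158 − 69 + 2·(-126) + 2·34 = -95
Policy B (L := 206, D := -5):
  A = 101
  K = 69
  S = 83 − 2·101 + 69 = -50
  L = 206
  D = -5
  F = 158 − 69 + 2·(-50) + 2·(-5) = -21
Comparing — Policy A: F=-95, Policy B: F=-21. Lowest is -95 (Policy A).

-95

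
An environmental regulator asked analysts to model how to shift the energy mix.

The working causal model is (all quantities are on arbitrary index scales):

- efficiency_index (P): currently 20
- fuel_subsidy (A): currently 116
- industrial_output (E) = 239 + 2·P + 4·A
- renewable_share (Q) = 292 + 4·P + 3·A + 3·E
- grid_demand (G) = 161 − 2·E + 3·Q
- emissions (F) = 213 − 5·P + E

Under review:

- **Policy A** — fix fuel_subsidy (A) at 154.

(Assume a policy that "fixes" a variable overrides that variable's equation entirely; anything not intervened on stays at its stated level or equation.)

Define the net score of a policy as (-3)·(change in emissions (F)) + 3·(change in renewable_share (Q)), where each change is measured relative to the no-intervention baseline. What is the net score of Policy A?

1254

Baseline:
  P = 20
  A = 116
  E = 239 + 2·20 + 4·116 = 743
  Q = 292 + 4·20 + 3·116 + 3·743 = 2949
  F = 213 − 5·20 + 743 = 856
Policy A (A := 154):
  P = 20
  A = 154
  E = 239 + 2·20 + 4·154 = 895
  Q = 292 + 4·20 + 3·154 + 3·895 = 3519
  F = 213 − 5·20 + 895 = 1008
ΔF = 1008 − 856 = 152; ΔQ = 3519 − 2949 = 570
Score = (-3)·152 + 3·570 = 1254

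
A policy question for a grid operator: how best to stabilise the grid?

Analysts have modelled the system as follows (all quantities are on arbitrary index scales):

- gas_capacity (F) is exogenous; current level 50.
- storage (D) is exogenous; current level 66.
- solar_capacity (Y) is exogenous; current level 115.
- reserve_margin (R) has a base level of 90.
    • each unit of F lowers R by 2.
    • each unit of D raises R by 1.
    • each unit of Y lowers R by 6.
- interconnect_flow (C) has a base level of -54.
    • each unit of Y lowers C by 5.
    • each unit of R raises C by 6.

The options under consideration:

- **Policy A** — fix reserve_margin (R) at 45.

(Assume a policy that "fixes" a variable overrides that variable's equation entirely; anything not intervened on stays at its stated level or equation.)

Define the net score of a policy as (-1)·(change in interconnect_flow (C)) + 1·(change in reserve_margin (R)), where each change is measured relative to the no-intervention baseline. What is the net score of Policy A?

-3395

Baseline:
  F = 50
  D = 66
  Y = 115
  R = 90 − 2·50 + 66 − 6·115 = -634
  C = -54 − 5·115 + 6·(-634) = -4433
Policy A (R := 45):
  F = 50
  D = 66
  Y = 115
  R = 45
  C = -54 − 5·115 + 6·45 = -359
ΔC = -359 − (-4433) = 4074; ΔR = 45 − (-634) = 679
Score = (-1)·4074 + 1·679 = -3395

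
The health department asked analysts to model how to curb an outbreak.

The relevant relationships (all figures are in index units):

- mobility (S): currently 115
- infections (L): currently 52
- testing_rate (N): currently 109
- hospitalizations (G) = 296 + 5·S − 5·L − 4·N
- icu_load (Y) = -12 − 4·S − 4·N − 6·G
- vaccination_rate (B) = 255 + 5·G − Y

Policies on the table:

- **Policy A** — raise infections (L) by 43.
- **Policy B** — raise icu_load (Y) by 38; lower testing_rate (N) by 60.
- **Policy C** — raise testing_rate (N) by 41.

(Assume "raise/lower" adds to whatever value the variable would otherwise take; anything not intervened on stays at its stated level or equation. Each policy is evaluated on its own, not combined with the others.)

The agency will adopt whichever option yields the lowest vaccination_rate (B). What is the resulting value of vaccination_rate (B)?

723

Policy A (L + 43):
  S = 115
  L = 52 + 43 = 95
  N = 109
  G = 296 + 5·115 − 5·95 − 4·109 = -40
  Y = -12 − 4·115 − 4·109 − 6·(-40) = -668
  B = 255 + 5·(-40) − (-668) = 723
Policy B (Y + 38, N − 60):
  S = 115
  L = 52
  N = 109 − 60 = 49
  G = 296 + 5·115 − 5·52 − 4·49 = 415
  Y = -12 − 4·115 − 4·49 − 6·415 (+38 from intervention) = -3120
  B = 255 + 5·415 − (-3120) = 5450
Policy C (N + 41):
  S = 115
  L = 52
  N = 109 + 41 = 150
  G = 296 + 5·115 − 5·52 − 4·150 = 11
  Y = -12 − 4·115 − 4·150 − 6·11 = -1138
  B = 255 + 5·11 − (-1138) = 1448
Comparing — Policy A: B=723, Policy B: B=5450, Policy C: B=1448. Lowest is 723 (Policy A).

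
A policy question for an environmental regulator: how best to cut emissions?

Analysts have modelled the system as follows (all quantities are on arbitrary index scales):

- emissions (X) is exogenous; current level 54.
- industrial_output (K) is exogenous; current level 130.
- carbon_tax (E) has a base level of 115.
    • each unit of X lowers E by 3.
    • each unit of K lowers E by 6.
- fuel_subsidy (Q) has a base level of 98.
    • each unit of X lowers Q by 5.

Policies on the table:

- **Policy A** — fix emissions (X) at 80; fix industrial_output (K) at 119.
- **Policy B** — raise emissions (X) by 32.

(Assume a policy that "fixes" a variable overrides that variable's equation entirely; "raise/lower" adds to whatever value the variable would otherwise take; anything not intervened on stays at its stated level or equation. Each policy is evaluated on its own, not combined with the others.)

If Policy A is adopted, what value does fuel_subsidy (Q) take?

Policy A (X := 80, K := 119):
  X = 80
  Q = 98 − 5·80 = -302

-302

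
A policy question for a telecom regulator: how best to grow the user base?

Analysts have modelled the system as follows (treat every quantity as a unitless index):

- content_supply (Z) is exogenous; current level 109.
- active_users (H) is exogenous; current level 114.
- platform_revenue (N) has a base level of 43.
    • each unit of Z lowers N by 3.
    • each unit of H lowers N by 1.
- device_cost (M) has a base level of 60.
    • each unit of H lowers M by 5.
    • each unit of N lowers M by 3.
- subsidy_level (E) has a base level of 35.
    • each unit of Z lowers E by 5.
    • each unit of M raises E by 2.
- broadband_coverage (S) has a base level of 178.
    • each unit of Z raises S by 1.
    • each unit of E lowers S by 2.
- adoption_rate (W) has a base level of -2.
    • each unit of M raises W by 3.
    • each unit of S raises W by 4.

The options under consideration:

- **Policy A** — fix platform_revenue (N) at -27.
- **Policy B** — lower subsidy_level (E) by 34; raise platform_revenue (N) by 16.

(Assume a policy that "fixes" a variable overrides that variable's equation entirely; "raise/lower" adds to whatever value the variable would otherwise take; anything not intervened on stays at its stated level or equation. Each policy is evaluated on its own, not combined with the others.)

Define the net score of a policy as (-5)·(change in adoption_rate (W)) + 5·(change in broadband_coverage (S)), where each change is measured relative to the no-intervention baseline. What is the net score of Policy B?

-3180

Baseline:
  Z = 109
  H = 114
  N = 43 − 3·109 − 114 = -398
  M = 60 − 5·114 − 3·(-398) = 684
  E = 35 − 5·109 + 2·684 = 858
  S = 178 + 109 − 2·858 = -1429
  W = -2 + 3·684 + 4·(-1429) = -3666
Policy B (E − 34, N + 16):
  Z = 109
  H = 114
  N = 43 − 3·109 − 114 (+16 from intervention) = -382
  M = 60 − 5·114 − 3·(-382) = 636
  E = 35 − 5·109 + 2·636 (−34 from intervention) = 728
  S = 178 + 109 − 2·728 = -1169
  W = -2 + 3·636 + 4·(-1169) = -2770
ΔW = -2770 − (-3666) = 896; ΔS = -1169 − (-1429) = 260
Score = (-5)·896 + 5·260 = -3180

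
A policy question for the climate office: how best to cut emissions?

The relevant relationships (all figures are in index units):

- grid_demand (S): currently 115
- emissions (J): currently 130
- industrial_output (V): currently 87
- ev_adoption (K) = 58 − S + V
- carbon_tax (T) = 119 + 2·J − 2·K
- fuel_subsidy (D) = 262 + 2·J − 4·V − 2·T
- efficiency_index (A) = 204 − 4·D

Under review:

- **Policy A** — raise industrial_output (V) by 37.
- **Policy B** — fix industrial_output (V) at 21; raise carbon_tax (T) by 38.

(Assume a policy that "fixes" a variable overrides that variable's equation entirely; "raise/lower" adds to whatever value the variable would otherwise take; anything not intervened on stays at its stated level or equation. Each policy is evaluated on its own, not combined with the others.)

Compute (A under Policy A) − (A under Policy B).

-304

Policy A (V + 37):
  S = 115
  J = 130
  V = 87 + 37 = 124
  K = 58 − 115 + 124 = 67
  T = 119 + 2·130 − 2·67 = 245
  D = 262 + 2·130 − 4·124 − 2·245 = -464
  A = 204 − 4·(-464) = 2060
Policy B (V := 21, T + 38):
  S = 115
  J = 130
  V = 21
  K = 58 − 115 + 21 = -36
  T = 119 + 2·130 − 2·(-36) (+38 from intervention) = 489
  D = 262 + 2·130 − 4·21 − 2·489 = -540
  A = 204 − 4·(-540) = 2364
A: 2060 − 2364 = -304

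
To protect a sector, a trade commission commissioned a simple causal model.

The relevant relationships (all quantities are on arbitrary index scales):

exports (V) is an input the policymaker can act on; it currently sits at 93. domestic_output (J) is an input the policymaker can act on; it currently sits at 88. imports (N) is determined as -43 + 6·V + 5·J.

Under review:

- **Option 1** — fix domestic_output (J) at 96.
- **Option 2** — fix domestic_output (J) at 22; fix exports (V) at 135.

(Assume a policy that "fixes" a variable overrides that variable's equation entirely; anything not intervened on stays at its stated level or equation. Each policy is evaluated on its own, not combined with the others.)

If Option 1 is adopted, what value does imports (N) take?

Option 1 (J := 96):
  V = 93
  J = 96
  N = -43 + 6·93 + 5·96 = 995

995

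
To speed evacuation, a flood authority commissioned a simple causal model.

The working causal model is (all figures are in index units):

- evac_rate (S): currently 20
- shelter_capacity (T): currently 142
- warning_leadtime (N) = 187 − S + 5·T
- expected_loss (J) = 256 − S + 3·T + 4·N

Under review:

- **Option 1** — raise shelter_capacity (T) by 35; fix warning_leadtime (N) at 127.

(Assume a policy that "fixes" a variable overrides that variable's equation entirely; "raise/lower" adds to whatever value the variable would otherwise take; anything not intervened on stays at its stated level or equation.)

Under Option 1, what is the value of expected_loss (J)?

Option 1 (T + 35, N := 127):
  S = 20
  T = 142 + 35 = 177
  N = 127
  J = 256 − 20 + 3·177 + 4·127 = 1275

1275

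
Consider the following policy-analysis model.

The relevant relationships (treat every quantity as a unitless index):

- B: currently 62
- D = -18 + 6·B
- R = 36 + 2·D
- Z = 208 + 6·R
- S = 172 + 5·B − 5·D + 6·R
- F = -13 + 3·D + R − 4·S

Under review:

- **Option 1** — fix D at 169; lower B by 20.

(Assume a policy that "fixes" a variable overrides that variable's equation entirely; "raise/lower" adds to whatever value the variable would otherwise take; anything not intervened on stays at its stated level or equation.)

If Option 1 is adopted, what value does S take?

Option 1 (D := 169, B − 20):
  B = 62 − 20 = 42
  D = 169
  R = 36 + 2·169 = 374
  S = 172 + 5·42 − 5·169 + 6·374 = 1781

1781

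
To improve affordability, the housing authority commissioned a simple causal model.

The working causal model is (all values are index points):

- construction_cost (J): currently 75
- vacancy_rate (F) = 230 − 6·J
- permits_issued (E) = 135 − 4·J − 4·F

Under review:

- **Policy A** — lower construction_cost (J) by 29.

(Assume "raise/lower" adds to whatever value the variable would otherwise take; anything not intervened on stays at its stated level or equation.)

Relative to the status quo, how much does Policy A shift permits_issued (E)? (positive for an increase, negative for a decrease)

-580

Baseline:
  J = 75
  F = 230 − 6·75 = -220
  E = 135 − 4·75 − 4·(-220) = 715
Policy A (J − 29):
  J = 75 − 29 = 46
  F = 230 − 6·46 = -46
  E = 135 − 4·46 − 4·(-46) = 135
Change in E: 135 − 715 = -580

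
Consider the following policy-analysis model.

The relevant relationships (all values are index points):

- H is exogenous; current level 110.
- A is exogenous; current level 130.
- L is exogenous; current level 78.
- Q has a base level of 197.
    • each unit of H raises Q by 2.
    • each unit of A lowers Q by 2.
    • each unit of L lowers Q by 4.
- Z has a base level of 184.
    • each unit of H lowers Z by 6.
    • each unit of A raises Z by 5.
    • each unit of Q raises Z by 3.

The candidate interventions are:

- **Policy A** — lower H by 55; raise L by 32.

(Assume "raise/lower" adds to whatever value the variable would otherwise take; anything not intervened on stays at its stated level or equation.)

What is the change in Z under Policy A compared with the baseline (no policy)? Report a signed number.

-384

Baseline:
  H = 110
  A = 130
  L = 78
  Q = 197 + 2·110 − 2·130 − 4·78 = -155
  Z = 184 − 6·110 + 5·130 + 3·(-155) = -291
Policy A (H − 55, L + 32):
  H = 110 − 55 = 55
  A = 130
  L = 78 + 32 = 110
  Q = 197 + 2·55 − 2·130 − 4·110 = -393
  Z = 184 − 6·55 + 5·130 + 3·(-393) = -675
Change in Z: -675 − (-291) = -384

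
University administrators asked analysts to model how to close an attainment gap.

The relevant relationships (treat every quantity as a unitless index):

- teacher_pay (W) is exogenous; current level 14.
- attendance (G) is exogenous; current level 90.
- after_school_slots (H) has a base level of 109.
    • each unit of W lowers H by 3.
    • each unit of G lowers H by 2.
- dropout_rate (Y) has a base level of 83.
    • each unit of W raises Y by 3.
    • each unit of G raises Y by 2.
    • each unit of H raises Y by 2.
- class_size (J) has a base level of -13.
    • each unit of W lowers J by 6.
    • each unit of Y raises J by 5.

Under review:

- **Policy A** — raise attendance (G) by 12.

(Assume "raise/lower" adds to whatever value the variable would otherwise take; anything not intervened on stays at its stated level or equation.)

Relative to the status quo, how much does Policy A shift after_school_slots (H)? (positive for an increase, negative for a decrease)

-24

Baseline:
  W = 14
  G = 90
  H = 109 − 3·14 − 2·90 = -113
Policy A (G + 12):
  W = 14
  G = 90 + 12 = 102
  H = 109 − 3·14 − 2·102 = -137
Change in H: -137 − (-113) = -24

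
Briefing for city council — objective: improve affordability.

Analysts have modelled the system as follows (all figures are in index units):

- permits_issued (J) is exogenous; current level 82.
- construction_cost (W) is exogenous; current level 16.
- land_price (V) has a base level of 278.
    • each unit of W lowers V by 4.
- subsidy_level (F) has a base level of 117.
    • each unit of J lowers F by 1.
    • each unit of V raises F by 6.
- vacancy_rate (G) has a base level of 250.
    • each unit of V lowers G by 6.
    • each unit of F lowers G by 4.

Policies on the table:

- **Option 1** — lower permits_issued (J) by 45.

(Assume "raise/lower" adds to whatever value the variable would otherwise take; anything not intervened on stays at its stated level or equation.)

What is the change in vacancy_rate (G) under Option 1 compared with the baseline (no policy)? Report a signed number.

Baseline:
  J = 82
  W = 16
  V = 278 − 4·16 = 214
  F = 117 − 82 + 6·214 = 1319
  G = 250 − 6·214 − 4·1319 = -6310
Option 1 (J − 45):
  J = 82 − 45 = 37
  W = 16
  V = 278 − 4·16 = 214
  F = 117 − 37 + 6·214 = 1364
  G = 250 − 6·214 − 4·1364 = -6490
Change in G: -6490 − (-6310) = -180

-180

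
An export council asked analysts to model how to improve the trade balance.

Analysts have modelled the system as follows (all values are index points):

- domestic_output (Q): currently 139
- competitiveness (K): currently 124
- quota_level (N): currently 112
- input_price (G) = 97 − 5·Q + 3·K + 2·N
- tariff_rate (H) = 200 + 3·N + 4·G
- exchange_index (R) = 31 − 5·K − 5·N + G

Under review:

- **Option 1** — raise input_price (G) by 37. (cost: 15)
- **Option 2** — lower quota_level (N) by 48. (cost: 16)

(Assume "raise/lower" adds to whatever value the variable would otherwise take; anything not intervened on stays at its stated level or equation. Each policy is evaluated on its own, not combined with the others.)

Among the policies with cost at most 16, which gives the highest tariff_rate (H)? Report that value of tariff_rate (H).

676

Option 1 (G + 37):
  Q = 139
  K = 124
  N = 112
  G = 97 − 5·139 + 3·124 + 2·112 (+37 from intervention) = 35
  H = 200 + 3·112 + 4·35 = 676
Option 2 (N − 48):
  Q = 139
  K = 124
  N = 112 − 48 = 64
  G = 97 − 5·139 + 3·124 + 2·64 = -98
  H = 200 + 3·64 + 4·(-98) = 0
Comparing — Option 1: H=676, Option 2: H=0. Highest is 676 (Option 1).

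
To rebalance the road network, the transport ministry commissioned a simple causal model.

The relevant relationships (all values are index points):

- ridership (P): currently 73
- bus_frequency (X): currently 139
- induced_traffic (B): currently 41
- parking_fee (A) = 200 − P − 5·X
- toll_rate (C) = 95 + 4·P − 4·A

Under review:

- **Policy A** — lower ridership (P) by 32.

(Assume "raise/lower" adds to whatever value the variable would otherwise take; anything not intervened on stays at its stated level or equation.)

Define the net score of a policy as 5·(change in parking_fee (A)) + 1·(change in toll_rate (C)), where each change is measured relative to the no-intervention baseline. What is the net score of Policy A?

Baseline:
  P = 73
  X = 139
  A = 200 − 73 − 5·139 = -568
  C = 95 + 4·73 − 4·(-568) = 2659
Policy A (P − 32):
  P = 73 − 32 = 41
  X = 139
  A = 200 − 41 − 5·139 = -536
  C = 95 + 4·41 − 4·(-536) = 2403
ΔA = -536 − (-568) = 32; ΔC = 2403 − 2659 = -256
Score = 5·32 + 1·(-256) = -96

-96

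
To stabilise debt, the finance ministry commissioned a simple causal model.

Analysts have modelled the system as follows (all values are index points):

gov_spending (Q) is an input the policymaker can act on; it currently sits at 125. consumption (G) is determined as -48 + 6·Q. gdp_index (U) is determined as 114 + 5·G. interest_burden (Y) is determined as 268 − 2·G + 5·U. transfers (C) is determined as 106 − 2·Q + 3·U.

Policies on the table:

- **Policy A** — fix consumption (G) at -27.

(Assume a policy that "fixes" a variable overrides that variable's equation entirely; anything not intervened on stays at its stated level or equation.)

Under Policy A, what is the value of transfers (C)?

-207

Policy A (G := -27):
  Q = 125
  G = -27
  U = 114 + 5·(-27) = -21
  C = 106 − 2·125 + 3·(-21) = -207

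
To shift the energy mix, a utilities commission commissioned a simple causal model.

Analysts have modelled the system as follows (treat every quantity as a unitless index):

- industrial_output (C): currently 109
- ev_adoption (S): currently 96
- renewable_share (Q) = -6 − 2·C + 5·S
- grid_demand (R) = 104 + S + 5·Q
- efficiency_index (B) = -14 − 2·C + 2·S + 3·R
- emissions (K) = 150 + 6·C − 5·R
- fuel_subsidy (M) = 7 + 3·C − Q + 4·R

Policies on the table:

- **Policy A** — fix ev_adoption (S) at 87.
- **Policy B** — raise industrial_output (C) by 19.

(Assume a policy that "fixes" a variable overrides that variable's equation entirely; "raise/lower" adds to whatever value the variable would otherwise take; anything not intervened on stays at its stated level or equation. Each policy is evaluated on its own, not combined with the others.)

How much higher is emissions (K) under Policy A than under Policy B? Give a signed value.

106

Policy A (S := 87):
  C = 109
  S = 87
  Q = -6 − 2·109 + 5·87 = 211
  R = 104 + 87 + 5·211 = 1246
  K = 150 + 6·109 − 5·1246 = -5426
Policy B (C + 19):
  C = 109 + 19 = 128
  S = 96
  Q = -6 − 2·128 + 5·96 = 218
  R = 104 + 96 + 5·218 = 1290
  K = 150 + 6·128 − 5·1290 = -5532
K: -5426 − (-5532) = 106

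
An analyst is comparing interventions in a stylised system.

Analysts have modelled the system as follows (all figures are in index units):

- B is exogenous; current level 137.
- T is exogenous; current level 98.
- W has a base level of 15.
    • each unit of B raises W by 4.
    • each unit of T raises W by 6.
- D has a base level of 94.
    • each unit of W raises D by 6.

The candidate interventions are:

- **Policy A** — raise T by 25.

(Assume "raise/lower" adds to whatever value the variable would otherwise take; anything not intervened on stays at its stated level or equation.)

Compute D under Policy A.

Policy A (T + 25):
  B = 137
  T = 98 + 25 = 123
  W = 15 + 4·137 + 6·123 = 1301
  D = 94 + 6·1301 = 7900

7900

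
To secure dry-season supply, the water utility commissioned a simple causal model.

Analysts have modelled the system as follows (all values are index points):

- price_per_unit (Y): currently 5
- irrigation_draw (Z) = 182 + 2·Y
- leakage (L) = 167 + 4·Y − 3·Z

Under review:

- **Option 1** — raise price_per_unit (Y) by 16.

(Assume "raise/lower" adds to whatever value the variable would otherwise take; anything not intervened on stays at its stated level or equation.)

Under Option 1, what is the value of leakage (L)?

Option 1 (Y + 16):
  Y = 5 + 16 = 21
  Z = 182 + 2·21 = 224
  L = 167 + 4·21 − 3·224 = -421

-421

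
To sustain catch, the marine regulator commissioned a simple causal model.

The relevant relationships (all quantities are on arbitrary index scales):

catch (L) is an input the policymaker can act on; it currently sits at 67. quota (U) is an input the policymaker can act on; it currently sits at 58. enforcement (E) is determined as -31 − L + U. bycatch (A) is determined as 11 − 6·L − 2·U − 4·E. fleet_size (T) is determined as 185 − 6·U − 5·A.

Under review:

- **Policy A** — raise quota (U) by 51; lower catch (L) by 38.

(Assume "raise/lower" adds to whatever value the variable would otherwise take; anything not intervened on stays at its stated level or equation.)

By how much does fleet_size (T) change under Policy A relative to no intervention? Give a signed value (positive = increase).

844

Baseline:
  L = 67
  U = 58
  E = -31 − 67 + 58 = -40
  A = 11 − 6·67 − 2·58 − 4·(-40) = -347
  T = 185 − 6·58 − 5·(-347) = 1572
Policy A (U + 51, L − 38):
  L = 67 − 38 = 29
  U = 58 + 51 = 109
  E = -31 − 29 + 109 = 49
  A = 11 − 6·29 − 2·109 − 4·49 = -577
  T = 185 − 6·109 − 5·(-577) = 2416
Change in T: 2416 − 1572 = 844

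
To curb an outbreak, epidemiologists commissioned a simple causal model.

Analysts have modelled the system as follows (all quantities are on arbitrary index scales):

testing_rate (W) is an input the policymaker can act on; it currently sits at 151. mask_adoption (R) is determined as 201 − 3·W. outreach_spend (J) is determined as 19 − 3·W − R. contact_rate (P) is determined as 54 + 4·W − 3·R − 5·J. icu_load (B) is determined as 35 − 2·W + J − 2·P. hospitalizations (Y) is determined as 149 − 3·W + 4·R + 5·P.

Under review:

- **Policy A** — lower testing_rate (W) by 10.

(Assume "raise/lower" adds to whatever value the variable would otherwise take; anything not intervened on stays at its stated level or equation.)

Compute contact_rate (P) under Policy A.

2194

Policy A (W − 10):
  W = 151 − 10 = 141
  R = 201 − 3·141 = -222
  J = 19 − 3·141 − (-222) = -182
  P = 54 + 4·141 − 3·(-222) − 5·(-182) = 2194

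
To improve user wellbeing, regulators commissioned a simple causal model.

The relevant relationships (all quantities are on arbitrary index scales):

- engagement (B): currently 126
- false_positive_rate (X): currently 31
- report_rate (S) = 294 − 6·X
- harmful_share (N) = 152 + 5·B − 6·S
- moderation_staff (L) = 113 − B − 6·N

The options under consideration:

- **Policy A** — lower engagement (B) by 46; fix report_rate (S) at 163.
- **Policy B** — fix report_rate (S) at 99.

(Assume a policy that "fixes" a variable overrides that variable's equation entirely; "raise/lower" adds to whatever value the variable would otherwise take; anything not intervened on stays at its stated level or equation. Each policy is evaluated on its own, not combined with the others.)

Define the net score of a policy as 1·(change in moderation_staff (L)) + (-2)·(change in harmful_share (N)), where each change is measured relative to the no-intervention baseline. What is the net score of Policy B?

-432

Baseline:
  B = 126
  X = 31
  S = 294 − 6·31 = 108
  N = 152 + 5·126 − 6·108 = 134
  L = 113 − 126 − 6·134 = -817
Policy B (S := 99):
  B = 126
  X = 31
  S = 99
  N = 152 + 5·126 − 6·99 = 188
  L = 113 − 126 − 6·188 = -1141
ΔL = -1141 − (-817) = -324; ΔN = 188 − 134 = 54
Score = 1·(-324) + (-2)·54 = -432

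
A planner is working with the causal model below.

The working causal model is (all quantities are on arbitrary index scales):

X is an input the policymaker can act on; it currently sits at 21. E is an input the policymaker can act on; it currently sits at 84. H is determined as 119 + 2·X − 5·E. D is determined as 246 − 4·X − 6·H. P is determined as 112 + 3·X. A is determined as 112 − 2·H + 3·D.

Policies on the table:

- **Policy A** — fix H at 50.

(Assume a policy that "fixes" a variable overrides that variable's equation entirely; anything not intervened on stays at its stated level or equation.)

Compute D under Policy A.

-138

Policy A (H := 50):
  X = 21
  E = 84
  H = 50
  D = 246 − 4·21 − 6·50 = -138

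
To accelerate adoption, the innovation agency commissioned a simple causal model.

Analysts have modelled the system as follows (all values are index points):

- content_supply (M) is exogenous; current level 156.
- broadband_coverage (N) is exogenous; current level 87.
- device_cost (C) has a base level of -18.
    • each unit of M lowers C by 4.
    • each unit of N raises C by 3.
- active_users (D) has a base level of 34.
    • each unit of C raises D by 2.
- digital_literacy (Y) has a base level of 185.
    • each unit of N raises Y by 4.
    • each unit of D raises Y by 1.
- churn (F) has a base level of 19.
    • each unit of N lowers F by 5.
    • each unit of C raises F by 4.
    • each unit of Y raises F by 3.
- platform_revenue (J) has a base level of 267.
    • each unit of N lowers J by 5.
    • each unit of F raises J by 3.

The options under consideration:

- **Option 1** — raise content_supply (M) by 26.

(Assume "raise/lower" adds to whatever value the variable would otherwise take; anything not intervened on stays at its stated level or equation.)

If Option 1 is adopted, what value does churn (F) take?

Option 1 (M + 26):
  M = 156 + 26 = 182
  N = 87
  C = -18 − 4·182 + 3·87 = -485
  D = 34 + 2·(-485) = -936
  Y = 185 + 4·87 + (-936) = -403
  F = 19 − 5·87 + 4·(-485) + 3·(-403) = -3565

-3565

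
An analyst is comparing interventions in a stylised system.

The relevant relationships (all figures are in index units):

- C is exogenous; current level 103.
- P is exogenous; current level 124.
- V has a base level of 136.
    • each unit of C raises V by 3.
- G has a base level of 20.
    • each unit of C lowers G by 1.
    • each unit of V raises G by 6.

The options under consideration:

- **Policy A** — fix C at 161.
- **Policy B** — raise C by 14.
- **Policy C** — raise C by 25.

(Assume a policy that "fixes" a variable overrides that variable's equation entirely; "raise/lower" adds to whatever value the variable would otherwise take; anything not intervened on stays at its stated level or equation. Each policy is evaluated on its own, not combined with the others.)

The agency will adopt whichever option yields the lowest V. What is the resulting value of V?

487

Policy A (C := 161):
  C = 161
  V = 136 + 3·161 = 619
Policy B (C + 14):
  C = 103 + 14 = 117
  V = 136 + 3·117 = 487
Policy C (C + 25):
  C = 103 + 25 = 128
  V = 136 + 3·128 = 520
Comparing — Policy A: V=619, Policy B: V=487, Policy C: V=520. Lowest is 487 (Policy B).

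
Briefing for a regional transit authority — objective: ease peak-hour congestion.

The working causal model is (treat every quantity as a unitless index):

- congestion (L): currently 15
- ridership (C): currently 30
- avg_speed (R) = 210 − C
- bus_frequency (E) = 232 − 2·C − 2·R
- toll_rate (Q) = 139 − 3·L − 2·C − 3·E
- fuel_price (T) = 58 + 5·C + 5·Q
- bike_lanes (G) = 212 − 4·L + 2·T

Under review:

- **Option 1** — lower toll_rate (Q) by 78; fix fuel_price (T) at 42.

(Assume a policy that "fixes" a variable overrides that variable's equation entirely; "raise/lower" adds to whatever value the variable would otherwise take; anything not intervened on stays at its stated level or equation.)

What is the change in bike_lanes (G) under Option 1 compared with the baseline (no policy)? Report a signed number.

Baseline:
  L = 15
  C = 30
  R = 210 − 30 = 180
  E = 232 − 2·30 − 2·180 = -188
  Q = 139 − 3·15 − 2·30 − 3·(-188) = 598
  T = 58 + 5·30 + 5·598 = 3198
  G = 212 − 4·15 + 2·3198 = 6548
Option 1 (Q − 78, T := 42):
  L = 15
  C = 30
  R = 210 − 30 = 180
  E = 232 − 2·30 − 2·180 = -188
  Q = 139 − 3·15 − 2·30 − 3·(-188) (−78 from intervention) = 520
  T = 42
  G = 212 − 4·15 + 2·42 = 236
Change in G: 236 − 6548 = -6312

-6312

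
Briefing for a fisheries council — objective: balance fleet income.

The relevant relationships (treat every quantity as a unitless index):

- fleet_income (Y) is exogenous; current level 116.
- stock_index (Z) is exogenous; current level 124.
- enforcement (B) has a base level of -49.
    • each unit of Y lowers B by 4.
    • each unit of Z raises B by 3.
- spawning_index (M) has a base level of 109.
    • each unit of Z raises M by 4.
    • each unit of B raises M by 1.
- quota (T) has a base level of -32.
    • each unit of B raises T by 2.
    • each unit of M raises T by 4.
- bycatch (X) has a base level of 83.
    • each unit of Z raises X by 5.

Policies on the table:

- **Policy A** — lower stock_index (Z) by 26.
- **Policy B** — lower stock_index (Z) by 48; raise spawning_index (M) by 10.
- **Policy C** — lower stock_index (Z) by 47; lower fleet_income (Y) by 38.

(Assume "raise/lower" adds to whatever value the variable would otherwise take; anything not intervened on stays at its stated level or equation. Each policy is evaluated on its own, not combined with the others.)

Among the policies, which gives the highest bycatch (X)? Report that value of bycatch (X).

Policy A (Z − 26):
  Z = 124 − 26 = 98
  X = 83 + 5·98 = 573
Policy B (Z − 48, M + 10):
  Z = 124 − 48 = 76
  X = 83 + 5·76 = 463
Policy C (Z − 47, Y − 38):
  Z = 124 − 47 = 77
  X = 83 + 5·77 = 468
Comparing — Policy A: X=573, Policy B: X=463, Policy C: X=468. Highest is 573 (Policy A).

573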